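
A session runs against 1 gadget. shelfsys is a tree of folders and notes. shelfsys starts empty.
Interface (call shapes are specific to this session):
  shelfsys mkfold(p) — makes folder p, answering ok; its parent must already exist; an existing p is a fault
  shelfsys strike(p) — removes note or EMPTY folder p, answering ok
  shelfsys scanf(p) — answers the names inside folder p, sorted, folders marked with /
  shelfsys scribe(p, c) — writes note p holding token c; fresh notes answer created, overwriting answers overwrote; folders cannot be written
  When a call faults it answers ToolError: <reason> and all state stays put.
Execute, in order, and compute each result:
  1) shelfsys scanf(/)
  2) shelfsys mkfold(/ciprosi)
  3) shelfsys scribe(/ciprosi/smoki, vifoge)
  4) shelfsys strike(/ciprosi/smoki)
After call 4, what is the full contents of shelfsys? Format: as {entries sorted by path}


Answer: {ciprosi/}

Derivation:
==> shelfsys scanf(/)
<== []
==> shelfsys mkfold(/ciprosi)
<== ok
==> shelfsys scribe(/ciprosi/smoki, vifoge)
<== created
==> shelfsys strike(/ciprosi/smoki)
<== ok


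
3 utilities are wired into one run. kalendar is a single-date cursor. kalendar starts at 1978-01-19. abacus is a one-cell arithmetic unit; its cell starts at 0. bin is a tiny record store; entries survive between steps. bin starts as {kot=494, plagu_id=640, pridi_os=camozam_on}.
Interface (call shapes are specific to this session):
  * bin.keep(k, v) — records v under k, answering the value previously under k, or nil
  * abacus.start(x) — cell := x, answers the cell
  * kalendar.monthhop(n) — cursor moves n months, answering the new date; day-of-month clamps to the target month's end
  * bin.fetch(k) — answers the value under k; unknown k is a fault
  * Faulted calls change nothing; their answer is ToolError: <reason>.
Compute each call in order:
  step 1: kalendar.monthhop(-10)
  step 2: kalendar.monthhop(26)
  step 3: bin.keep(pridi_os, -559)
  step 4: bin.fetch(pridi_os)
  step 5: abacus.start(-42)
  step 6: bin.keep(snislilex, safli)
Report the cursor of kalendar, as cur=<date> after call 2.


Using kalendar.monthhop using n=-10, which returns 1977-03-19.
I call kalendar.monthhop using n=26, which returns 1979-05-19.
Then bin.keep using k=pridi_os, v=-559, — result: camozam_on.
Then bin.fetch using k=pridi_os, → -559.
Then abacus.start using x=-42, yielding -42.
I invoke bin.keep using k=snislilex, v=safli, — result: nil.

Answer: cur=1979-05-19


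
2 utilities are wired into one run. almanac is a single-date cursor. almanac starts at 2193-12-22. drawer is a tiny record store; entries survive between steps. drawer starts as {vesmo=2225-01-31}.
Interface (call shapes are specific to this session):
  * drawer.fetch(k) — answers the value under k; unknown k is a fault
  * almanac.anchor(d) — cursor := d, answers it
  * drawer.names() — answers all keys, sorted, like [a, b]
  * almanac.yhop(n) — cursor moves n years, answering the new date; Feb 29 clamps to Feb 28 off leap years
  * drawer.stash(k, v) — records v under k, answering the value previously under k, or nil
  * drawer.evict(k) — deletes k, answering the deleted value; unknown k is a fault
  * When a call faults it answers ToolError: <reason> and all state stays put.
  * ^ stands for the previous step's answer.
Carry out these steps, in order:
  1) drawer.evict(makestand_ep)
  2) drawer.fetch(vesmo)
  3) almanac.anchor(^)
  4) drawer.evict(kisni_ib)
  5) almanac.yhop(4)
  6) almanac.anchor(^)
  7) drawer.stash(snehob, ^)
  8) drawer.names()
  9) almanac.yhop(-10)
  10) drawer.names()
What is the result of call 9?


-> drawer.evict(k→makestand_ep)
<- ToolError: no such key makestand_ep
-> drawer.fetch(k→vesmo)
<- 2225-01-31
-> almanac.anchor(d→^)
<- 2225-01-31
-> drawer.evict(k→kisni_ib)
<- ToolError: no such key kisni_ib
-> almanac.yhop(n→4)
<- 2229-01-31
-> almanac.anchor(d→^)
<- 2229-01-31
-> drawer.stash(k→snehob, v→^)
<- nil
-> drawer.names()
<- [snehob, vesmo]
-> almanac.yhop(n→-10)
<- 2219-01-31
-> drawer.names()
<- [snehob, vesmo]

Answer: 2219-01-31


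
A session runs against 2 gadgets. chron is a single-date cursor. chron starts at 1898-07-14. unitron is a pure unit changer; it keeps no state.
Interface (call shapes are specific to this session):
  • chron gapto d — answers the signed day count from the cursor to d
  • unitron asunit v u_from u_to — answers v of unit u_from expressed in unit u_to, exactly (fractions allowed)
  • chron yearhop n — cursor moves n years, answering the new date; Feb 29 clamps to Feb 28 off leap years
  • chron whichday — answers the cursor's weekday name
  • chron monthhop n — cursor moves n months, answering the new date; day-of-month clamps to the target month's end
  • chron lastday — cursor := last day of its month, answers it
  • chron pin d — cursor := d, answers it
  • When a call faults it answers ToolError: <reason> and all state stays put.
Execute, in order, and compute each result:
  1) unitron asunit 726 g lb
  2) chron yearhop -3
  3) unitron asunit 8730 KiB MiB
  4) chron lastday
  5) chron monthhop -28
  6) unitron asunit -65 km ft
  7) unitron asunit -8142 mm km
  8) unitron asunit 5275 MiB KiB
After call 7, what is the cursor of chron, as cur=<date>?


Answer: cur=1893-03-31

Derivation:
-> unitron asunit(v: 726, u_from: g, u_to: lb)
<- 6600000/4123567
-> chron yearhop(n: -3)
<- 1895-07-14
-> unitron asunit(v: 8730, u_from: KiB, u_to: MiB)
<- 4365/512
-> chron lastday()
<- 1895-07-31
-> chron monthhop(n: -28)
<- 1893-03-31
-> unitron asunit(v: -65, u_from: km, u_to: ft)
<- -81250000/381
-> unitron asunit(v: -8142, u_from: mm, u_to: km)
<- -4071/500000
-> unitron asunit(v: 5275, u_from: MiB, u_to: KiB)
<- 5401600


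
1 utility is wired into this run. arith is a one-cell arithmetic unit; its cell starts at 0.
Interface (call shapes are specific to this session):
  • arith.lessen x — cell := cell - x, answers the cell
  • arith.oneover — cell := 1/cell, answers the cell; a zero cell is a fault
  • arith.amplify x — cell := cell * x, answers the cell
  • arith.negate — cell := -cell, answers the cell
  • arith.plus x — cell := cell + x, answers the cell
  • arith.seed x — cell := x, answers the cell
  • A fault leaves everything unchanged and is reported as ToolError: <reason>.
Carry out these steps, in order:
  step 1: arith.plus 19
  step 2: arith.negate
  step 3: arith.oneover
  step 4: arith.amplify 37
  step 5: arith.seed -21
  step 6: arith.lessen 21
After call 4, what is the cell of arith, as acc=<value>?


Answer: acc=-37/19

Derivation:
% arith.plus(x='19') == 19
% arith.negate() == -19
% arith.oneover() == -1/19
% arith.amplify(x='37') == -37/19
% arith.seed(x='-21') == -21
% arith.lessen(x='21') == -42


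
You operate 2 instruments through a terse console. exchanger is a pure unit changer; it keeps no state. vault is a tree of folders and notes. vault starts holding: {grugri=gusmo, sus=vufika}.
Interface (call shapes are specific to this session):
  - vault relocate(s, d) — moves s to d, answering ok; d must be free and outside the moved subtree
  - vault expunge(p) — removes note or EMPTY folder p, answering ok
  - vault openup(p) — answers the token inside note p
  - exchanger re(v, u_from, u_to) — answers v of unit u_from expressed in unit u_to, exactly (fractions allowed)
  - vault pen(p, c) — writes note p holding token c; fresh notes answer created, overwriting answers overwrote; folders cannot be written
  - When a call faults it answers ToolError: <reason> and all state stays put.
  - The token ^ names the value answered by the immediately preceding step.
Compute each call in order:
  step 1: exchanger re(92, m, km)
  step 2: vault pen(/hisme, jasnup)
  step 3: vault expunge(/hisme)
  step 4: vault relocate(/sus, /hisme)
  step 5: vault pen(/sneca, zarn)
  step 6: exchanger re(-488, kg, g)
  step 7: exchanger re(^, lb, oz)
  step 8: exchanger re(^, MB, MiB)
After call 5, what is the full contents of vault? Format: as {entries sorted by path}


Answer: {grugri=gusmo, hisme=vufika, sneca=zarn}

Derivation:
I run exchanger re passing v→92, u_from→m, u_to→km: 23/250.
I try vault pen passing p→/hisme, c→jasnup, and observe created.
Then vault expunge passing p→/hisme, and get ok.
Calling vault relocate passing s→/sus, d→/hisme: ok.
I use vault pen passing p→/sneca, c→zarn, which returns created.
Then exchanger re passing v→-488, u_from→kg, u_to→g, and see -488000.
Calling exchanger re passing v→^, u_from→lb, u_to→oz, yielding -7808000.
Calling exchanger re passing v→^, u_from→MB, u_to→MiB, and observe -119140625/16.


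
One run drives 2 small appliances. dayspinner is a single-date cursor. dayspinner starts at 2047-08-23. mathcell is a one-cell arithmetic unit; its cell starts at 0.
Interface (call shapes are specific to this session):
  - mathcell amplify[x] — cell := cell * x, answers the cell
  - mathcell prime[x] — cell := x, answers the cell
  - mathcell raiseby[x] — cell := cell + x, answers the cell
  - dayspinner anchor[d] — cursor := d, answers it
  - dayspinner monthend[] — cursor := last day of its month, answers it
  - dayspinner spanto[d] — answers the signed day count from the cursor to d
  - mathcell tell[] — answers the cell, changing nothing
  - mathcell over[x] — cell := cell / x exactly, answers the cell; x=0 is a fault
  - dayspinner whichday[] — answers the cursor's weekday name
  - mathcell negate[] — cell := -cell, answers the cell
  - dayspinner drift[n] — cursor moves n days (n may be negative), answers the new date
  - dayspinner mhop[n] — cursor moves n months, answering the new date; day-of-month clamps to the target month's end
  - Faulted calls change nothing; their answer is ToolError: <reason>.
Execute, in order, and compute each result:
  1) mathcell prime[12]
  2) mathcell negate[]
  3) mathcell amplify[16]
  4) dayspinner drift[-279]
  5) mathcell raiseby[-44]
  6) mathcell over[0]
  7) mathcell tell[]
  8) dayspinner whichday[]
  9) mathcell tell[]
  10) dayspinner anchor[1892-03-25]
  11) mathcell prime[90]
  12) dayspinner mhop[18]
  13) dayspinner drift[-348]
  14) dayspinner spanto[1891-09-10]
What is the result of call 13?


-> mathcell prime(x: 12)
<- 12
-> mathcell negate()
<- -12
-> mathcell amplify(x: 16)
<- -192
-> dayspinner drift(n: -279)
<- 2046-11-17
-> mathcell raiseby(x: -44)
<- -236
-> mathcell over(x: 0)
<- ToolError: division by zero
-> mathcell tell()
<- -236
-> dayspinner whichday()
<- Saturday
-> mathcell tell()
<- -236
-> dayspinner anchor(d: 1892-03-25)
<- 1892-03-25
-> mathcell prime(x: 90)
<- 90
-> dayspinner mhop(n: 18)
<- 1893-09-25
-> dayspinner drift(n: -348)
<- 1892-10-12
-> dayspinner spanto(d: 1891-09-10)
<- -398

Answer: 1892-10-12


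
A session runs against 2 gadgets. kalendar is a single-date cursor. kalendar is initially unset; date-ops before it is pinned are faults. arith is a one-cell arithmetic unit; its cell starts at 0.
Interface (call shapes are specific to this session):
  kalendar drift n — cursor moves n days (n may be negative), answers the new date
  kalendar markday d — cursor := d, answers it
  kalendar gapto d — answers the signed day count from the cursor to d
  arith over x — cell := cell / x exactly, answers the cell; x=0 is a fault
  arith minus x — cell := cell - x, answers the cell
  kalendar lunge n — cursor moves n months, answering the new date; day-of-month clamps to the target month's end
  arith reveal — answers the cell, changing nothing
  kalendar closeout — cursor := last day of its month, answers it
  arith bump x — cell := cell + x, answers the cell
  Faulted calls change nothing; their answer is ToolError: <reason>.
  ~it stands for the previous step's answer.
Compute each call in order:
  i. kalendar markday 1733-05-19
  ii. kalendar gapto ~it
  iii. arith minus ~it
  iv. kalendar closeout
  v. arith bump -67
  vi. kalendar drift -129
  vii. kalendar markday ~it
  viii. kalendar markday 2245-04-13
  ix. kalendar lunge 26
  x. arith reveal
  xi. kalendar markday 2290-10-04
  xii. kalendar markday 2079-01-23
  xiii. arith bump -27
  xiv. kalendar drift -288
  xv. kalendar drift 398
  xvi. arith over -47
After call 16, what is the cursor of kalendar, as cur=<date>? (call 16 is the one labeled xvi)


>> kalendar markday(d=1733-05-19)
<< 1733-05-19
>> kalendar gapto(d=~it)
<< 0
>> arith minus(x=~it)
<< 0
>> kalendar closeout()
<< 1733-05-31
>> arith bump(x=-67)
<< -67
>> kalendar drift(n=-129)
<< 1733-01-22
>> kalendar markday(d=~it)
<< 1733-01-22
>> kalendar markday(d=2245-04-13)
<< 2245-04-13
>> kalendar lunge(n=26)
<< 2247-06-13
>> arith reveal()
<< -67
>> kalendar markday(d=2290-10-04)
<< 2290-10-04
>> kalendar markday(d=2079-01-23)
<< 2079-01-23
>> arith bump(x=-27)
<< -94
>> kalendar drift(n=-288)
<< 2078-04-10
>> kalendar drift(n=398)
<< 2079-05-13
>> arith over(x=-47)
<< 2

Answer: cur=2079-05-13


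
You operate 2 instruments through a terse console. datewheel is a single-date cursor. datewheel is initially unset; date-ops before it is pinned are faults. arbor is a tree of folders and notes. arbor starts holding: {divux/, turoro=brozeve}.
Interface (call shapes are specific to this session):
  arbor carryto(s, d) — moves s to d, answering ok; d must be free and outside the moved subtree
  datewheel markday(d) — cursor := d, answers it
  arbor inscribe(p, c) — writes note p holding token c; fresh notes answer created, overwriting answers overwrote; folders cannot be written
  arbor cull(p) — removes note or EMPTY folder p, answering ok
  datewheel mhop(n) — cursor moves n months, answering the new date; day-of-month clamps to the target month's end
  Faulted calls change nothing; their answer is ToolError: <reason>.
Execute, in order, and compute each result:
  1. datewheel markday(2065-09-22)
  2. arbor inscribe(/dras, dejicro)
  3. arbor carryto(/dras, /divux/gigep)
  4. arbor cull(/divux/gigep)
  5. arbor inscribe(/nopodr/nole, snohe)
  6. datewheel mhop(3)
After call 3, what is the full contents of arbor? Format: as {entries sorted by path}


# 1. datewheel markday(2065-09-22) : 2065-09-22
# 2. arbor inscribe(/dras, dejicro) : created
# 3. arbor carryto(/dras, /divux/gigep) : ok
# 4. arbor cull(/divux/gigep) : ok
# 5. arbor inscribe(/nopodr/nole, snohe) : ToolError: no parent
# 6. datewheel mhop(3) : 2065-12-22

Answer: {divux/, divux/gigep=dejicro, turoro=brozeve}


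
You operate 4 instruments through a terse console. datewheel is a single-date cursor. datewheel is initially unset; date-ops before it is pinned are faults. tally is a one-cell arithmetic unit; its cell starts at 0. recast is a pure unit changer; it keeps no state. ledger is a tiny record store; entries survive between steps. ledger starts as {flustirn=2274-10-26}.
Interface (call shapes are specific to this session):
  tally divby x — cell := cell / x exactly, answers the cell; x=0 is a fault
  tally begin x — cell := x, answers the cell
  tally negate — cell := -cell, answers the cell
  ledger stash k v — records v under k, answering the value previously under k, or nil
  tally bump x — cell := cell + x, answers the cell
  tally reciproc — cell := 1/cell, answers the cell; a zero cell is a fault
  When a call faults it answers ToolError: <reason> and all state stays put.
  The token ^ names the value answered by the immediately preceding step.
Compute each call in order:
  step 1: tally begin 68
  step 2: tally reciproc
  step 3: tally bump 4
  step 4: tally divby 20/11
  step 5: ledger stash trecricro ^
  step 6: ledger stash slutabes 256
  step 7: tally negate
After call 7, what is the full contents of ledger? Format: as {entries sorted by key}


~$ tally begin x: 68
  68
~$ tally reciproc
  1/68
~$ tally bump x: 4
  273/68
~$ tally divby x: 20/11
  3003/1360
~$ ledger stash k: trecricro v: ^
  nil
~$ ledger stash k: slutabes v: 256
  nil
~$ tally negate
  -3003/1360

Answer: {flustirn=2274-10-26, slutabes=256, trecricro=3003/1360}


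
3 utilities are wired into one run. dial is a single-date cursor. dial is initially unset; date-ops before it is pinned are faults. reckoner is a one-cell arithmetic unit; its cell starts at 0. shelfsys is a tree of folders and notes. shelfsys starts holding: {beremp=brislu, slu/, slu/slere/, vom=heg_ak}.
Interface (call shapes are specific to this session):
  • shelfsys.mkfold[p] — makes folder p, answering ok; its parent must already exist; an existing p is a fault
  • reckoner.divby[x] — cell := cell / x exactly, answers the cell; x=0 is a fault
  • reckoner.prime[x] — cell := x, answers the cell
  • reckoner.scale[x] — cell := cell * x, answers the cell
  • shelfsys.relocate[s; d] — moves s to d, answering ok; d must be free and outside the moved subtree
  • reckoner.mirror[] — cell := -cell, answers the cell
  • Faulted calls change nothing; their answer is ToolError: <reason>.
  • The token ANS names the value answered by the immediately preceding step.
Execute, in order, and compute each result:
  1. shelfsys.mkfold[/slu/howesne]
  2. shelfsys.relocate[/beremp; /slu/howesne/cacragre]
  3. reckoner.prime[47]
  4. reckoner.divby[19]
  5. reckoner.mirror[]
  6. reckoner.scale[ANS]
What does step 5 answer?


Answer: -47/19

Derivation:
// 1. shelfsys.mkfold(p='/slu/howesne') ~> ok
// 2. shelfsys.relocate(s='/beremp', d='/slu/howesne/cacragre') ~> ok
// 3. reckoner.prime(x='47') ~> 47
// 4. reckoner.divby(x='19') ~> 47/19
// 5. reckoner.mirror() ~> -47/19
// 6. reckoner.scale(x='ANS') ~> 2209/361


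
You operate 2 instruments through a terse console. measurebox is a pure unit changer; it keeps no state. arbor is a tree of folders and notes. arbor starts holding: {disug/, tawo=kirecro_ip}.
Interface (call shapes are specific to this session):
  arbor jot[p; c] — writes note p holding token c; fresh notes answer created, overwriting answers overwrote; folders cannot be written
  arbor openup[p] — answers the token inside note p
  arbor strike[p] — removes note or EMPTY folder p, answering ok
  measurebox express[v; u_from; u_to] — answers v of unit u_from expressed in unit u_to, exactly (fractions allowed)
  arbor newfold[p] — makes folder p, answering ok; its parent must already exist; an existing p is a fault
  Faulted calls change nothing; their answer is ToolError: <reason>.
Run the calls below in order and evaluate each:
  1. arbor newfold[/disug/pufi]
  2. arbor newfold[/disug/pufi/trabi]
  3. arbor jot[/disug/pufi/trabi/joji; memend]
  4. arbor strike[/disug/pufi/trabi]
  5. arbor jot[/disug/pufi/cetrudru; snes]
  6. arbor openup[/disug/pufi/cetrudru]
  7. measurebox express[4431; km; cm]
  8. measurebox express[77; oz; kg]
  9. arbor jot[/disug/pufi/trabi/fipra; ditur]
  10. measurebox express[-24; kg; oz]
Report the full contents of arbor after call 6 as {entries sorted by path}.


[in] arbor newfold p='/disug/pufi'
= ok
[in] arbor newfold p='/disug/pufi/trabi'
= ok
[in] arbor jot p='/disug/pufi/trabi/joji' c='memend'
= created
[in] arbor strike p='/disug/pufi/trabi'
= ToolError: not empty
[in] arbor jot p='/disug/pufi/cetrudru' c='snes'
= created
[in] arbor openup p='/disug/pufi/cetrudru'
= snes
[in] measurebox express v='4431' u_from='km' u_to='cm'
= 443100000
[in] measurebox express v='77' u_from='oz' u_to='kg'
= 3492661249/1600000000
[in] arbor jot p='/disug/pufi/trabi/fipra' c='ditur'
= created
[in] measurebox express v='-24' u_from='kg' u_to='oz'
= -38400000000/45359237

Answer: {disug/, disug/pufi/, disug/pufi/cetrudru=snes, disug/pufi/trabi/, disug/pufi/trabi/joji=memend, tawo=kirecro_ip}


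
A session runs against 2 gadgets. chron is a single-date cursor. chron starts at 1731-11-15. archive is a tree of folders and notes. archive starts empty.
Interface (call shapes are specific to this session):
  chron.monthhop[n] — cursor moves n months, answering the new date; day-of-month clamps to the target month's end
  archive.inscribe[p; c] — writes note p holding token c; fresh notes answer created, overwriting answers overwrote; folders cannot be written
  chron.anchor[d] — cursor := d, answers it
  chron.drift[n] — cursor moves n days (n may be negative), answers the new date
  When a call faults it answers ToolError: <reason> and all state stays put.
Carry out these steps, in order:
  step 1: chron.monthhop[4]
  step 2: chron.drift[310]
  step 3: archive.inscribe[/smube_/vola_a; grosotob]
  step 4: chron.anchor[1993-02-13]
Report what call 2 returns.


Answer: 1733-01-19

Derivation:
-> monthhop(n: 4)
<- 1732-03-15
-> drift(n: 310)
<- 1733-01-19
-> inscribe(p: /smube_/vola_a, c: grosotob)
<- ToolError: no parent
-> anchor(d: 1993-02-13)
<- 1993-02-13


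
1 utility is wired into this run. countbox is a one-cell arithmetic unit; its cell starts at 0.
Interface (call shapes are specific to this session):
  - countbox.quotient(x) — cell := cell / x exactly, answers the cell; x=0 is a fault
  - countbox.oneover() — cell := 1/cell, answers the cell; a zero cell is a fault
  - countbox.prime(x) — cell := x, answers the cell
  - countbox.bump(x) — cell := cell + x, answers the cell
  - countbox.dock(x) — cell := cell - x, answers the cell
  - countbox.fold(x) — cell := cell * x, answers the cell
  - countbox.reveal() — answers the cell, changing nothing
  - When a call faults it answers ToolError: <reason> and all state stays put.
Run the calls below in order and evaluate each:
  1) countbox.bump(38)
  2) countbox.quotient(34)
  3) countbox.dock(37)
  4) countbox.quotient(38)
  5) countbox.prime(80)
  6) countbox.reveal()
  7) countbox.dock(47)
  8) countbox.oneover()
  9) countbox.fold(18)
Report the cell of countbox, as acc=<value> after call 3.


Now I run countbox.bump using 38, → 38.
I invoke countbox.quotient using 34, and get 19/17.
Then countbox.dock using 37, — result: -610/17.
Using countbox.quotient using 38, and see -305/323.
Invoking countbox.prime using 80, which returns 80.
I try countbox.reveal(), yielding 80.
I use countbox.dock using 47, — result: 33.
I use countbox.oneover, and get 1/33.
Invoking countbox.fold using 18, and get 6/11.

Answer: acc=-610/17


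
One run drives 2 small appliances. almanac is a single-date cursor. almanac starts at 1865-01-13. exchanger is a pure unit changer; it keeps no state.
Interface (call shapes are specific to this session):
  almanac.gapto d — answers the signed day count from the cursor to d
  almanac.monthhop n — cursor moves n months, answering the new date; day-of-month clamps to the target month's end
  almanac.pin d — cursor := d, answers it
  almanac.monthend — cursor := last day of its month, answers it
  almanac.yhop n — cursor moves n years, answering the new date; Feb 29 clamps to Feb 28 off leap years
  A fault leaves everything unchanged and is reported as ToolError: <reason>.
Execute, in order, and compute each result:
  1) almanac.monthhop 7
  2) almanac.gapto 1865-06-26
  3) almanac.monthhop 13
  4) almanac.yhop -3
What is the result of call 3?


-> almanac.monthhop(7)
<- 1865-08-13
-> almanac.gapto(1865-06-26)
<- -48
-> almanac.monthhop(13)
<- 1866-09-13
-> almanac.yhop(-3)
<- 1863-09-13

Answer: 1866-09-13


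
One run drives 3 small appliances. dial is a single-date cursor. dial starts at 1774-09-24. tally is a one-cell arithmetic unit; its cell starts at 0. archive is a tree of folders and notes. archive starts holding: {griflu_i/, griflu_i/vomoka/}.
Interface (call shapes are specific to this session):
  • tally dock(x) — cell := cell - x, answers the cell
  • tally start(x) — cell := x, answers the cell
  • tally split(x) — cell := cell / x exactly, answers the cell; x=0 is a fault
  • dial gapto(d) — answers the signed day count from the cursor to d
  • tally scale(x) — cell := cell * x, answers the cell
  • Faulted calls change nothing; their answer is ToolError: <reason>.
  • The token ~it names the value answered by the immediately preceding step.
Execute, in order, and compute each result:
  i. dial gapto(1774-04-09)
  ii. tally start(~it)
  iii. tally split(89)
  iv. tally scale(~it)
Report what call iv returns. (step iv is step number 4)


Answer: 28224/7921

Derivation:
>> dial gapto(1774-04-09)
<< -168
>> tally start(~it)
<< -168
>> tally split(89)
<< -168/89
>> tally scale(~it)
<< 28224/7921


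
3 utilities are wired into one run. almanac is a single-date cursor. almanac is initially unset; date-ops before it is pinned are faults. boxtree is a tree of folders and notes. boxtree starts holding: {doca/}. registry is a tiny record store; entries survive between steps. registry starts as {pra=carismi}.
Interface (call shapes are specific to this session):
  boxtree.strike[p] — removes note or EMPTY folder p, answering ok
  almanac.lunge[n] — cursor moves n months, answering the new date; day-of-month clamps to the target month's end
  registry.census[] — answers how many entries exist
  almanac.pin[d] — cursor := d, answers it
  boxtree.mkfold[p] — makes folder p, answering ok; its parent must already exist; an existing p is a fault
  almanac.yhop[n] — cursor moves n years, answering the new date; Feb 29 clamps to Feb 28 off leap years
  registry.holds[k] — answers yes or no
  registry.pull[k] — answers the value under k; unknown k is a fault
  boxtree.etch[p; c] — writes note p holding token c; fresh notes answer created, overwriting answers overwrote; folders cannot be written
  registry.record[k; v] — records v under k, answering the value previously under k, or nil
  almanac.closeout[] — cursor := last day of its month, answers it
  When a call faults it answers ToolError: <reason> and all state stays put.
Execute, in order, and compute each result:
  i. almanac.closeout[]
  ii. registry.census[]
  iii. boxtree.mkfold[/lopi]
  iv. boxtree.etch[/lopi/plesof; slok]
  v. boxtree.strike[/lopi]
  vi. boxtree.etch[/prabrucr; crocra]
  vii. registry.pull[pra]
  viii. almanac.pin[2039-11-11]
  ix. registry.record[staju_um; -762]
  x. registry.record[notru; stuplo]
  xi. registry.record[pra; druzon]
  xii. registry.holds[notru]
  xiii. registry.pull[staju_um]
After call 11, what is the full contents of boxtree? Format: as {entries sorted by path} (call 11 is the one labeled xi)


Answer: {doca/, lopi/, lopi/plesof=slok, prabrucr=crocra}

Derivation:
CALL closeout[]
RET  ToolError: no date set
CALL census[]
RET  1
CALL mkfold[p: /lopi]
RET  ok
CALL etch[p: /lopi/plesof; c: slok]
RET  created
CALL strike[p: /lopi]
RET  ToolError: not empty
CALL etch[p: /prabrucr; c: crocra]
RET  created
CALL pull[k: pra]
RET  carismi
CALL pin[d: 2039-11-11]
RET  2039-11-11
CALL record[k: staju_um; v: -762]
RET  nil
CALL record[k: notru; v: stuplo]
RET  nil
CALL record[k: pra; v: druzon]
RET  carismi
CALL holds[k: notru]
RET  yes
CALL pull[k: staju_um]
RET  -762


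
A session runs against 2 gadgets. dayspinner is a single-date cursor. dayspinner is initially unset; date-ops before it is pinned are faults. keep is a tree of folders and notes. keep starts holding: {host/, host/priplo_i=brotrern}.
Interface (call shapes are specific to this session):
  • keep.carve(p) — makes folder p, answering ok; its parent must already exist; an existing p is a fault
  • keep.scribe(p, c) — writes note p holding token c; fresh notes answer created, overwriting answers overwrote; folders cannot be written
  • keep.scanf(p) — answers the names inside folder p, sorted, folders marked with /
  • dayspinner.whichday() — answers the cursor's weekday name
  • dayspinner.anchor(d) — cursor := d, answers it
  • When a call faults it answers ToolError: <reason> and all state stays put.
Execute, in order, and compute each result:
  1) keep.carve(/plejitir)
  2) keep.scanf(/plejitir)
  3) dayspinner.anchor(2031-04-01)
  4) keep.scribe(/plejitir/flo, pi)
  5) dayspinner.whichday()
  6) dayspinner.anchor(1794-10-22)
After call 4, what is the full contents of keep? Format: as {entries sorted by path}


>> carve(p='/plejitir')
<< ok
>> scanf(p='/plejitir')
<< []
>> anchor(d='2031-04-01')
<< 2031-04-01
>> scribe(p='/plejitir/flo', c='pi')
<< created
>> whichday()
<< Tuesday
>> anchor(d='1794-10-22')
<< 1794-10-22

Answer: {host/, host/priplo_i=brotrern, plejitir/, plejitir/flo=pi}


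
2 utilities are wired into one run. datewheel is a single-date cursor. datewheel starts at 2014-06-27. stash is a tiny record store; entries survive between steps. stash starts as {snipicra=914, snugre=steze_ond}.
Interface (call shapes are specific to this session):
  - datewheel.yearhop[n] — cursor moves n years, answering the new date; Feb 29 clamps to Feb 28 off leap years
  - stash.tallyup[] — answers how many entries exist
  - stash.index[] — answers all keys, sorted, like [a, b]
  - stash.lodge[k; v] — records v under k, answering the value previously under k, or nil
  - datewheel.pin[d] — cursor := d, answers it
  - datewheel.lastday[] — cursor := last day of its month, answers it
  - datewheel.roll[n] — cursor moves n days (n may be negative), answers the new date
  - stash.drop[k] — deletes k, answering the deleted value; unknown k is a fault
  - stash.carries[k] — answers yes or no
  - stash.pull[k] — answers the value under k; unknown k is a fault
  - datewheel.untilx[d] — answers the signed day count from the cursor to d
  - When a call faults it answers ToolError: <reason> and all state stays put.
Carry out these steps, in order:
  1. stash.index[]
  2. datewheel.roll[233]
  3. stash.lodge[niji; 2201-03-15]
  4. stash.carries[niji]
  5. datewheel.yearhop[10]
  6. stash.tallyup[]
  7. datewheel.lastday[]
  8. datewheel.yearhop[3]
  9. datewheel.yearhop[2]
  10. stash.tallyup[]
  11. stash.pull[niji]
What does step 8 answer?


Using stash.index, yielding [snipicra, snugre].
I call datewheel.roll with 233, and observe 2015-02-15.
Now I run stash.lodge with niji, 2201-03-15, giving nil.
I try stash.carries with niji: yes.
Next I call datewheel.yearhop with 10, yielding 2025-02-15.
Invoking stash.tallyup(), and get 3.
I use datewheel.lastday(), and observe 2025-02-28.
I try datewheel.yearhop with 3, and see 2028-02-28.
I call datewheel.yearhop with 2, — result: 2030-02-28.
I use stash.tallyup(), which returns 3.
I call stash.pull with niji, and see 2201-03-15.

Answer: 2028-02-28


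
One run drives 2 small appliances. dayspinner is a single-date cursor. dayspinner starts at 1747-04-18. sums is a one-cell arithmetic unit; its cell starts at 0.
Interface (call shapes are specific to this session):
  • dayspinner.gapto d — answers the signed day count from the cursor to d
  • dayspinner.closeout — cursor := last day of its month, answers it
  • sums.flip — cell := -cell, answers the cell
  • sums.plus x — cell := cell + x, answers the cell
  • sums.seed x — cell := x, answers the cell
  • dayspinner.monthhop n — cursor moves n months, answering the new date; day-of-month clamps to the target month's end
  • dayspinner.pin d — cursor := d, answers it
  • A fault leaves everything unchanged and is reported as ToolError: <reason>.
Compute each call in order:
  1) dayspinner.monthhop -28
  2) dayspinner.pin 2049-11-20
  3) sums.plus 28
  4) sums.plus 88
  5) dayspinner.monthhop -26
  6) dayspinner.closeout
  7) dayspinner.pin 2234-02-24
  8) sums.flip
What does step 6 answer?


Answer: 2047-09-30

Derivation:
>> dayspinner.monthhop(-28)
<< 1744-12-18
>> dayspinner.pin(2049-11-20)
<< 2049-11-20
>> sums.plus(28)
<< 28
>> sums.plus(88)
<< 116
>> dayspinner.monthhop(-26)
<< 2047-09-20
>> dayspinner.closeout()
<< 2047-09-30
>> dayspinner.pin(2234-02-24)
<< 2234-02-24
>> sums.flip()
<< -116


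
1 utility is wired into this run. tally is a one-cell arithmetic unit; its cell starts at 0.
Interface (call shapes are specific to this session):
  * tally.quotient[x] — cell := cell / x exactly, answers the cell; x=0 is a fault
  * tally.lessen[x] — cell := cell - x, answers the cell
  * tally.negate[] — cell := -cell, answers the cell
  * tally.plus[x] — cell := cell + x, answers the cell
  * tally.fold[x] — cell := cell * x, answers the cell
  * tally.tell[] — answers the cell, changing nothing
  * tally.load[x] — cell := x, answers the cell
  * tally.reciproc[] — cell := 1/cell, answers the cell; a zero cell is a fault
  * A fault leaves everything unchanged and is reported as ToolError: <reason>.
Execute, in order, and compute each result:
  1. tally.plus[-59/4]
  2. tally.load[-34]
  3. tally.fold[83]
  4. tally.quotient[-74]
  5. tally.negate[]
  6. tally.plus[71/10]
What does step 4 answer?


Step: plus[x→-59/4]
Result: -59/4
Step: load[x→-34]
Result: -34
Step: fold[x→83]
Result: -2822
Step: quotient[x→-74]
Result: 1411/37
Step: negate[]
Result: -1411/37
Step: plus[x→71/10]
Result: -11483/370

Answer: 1411/37


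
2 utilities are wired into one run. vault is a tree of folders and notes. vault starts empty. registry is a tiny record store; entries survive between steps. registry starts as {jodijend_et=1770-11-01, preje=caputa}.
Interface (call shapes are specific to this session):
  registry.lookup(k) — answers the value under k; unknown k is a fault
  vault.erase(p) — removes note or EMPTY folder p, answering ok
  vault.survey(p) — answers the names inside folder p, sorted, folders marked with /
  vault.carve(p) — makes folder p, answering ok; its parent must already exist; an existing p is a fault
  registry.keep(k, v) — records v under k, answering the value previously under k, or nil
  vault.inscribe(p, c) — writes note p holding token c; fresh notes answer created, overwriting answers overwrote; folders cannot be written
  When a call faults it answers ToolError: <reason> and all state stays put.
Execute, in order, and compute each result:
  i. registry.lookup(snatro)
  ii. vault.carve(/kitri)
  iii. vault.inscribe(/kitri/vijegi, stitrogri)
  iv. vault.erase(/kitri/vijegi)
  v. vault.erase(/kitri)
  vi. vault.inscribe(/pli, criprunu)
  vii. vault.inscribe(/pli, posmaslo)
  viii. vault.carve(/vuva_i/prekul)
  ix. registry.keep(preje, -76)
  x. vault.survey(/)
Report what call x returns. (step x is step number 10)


Then registry.lookup with k='snatro': ToolError: no such key snatro.
I run vault.carve with p='/kitri', — result: ok.
Next I call vault.inscribe with p='/kitri/vijegi', c='stitrogri', which returns created.
Invoking vault.erase with p='/kitri/vijegi', yielding ok.
Then vault.erase with p='/kitri', and observe ok.
Using vault.inscribe with p='/pli', c='criprunu', and get created.
Using vault.inscribe with p='/pli', c='posmaslo', and observe overwrote.
I invoke vault.carve with p='/vuva_i/prekul', and observe ToolError: no parent.
I call registry.keep with k='preje', v='-76', and observe caputa.
I call vault.survey with p='/': [pli].

Answer: [pli]


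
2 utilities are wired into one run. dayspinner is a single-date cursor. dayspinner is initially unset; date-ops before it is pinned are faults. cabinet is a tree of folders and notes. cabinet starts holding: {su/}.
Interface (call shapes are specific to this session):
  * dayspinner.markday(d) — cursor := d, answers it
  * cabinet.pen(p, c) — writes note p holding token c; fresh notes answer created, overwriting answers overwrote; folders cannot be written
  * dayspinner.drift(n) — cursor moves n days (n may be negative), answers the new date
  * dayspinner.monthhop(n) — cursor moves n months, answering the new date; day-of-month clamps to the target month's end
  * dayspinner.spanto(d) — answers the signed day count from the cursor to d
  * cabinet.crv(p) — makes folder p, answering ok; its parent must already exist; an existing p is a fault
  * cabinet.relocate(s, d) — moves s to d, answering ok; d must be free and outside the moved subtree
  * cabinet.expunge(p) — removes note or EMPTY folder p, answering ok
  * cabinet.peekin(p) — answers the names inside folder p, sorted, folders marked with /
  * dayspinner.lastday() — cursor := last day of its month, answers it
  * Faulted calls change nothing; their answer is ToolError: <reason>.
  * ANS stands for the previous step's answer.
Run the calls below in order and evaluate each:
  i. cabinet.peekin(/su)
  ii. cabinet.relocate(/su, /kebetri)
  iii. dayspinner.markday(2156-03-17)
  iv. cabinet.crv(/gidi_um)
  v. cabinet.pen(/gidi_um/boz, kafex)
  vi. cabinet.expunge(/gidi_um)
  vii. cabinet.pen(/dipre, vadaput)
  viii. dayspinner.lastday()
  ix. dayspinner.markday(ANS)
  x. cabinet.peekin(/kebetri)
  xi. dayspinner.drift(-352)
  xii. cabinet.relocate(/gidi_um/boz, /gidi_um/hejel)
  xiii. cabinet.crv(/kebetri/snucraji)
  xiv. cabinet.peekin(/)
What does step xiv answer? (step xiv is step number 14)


Answer: [dipre, gidi_um/, kebetri/]

Derivation:
CALL cabinet.peekin[p='/su']
RET  []
CALL cabinet.relocate[s='/su'; d='/kebetri']
RET  ok
CALL dayspinner.markday[d='2156-03-17']
RET  2156-03-17
CALL cabinet.crv[p='/gidi_um']
RET  ok
CALL cabinet.pen[p='/gidi_um/boz'; c='kafex']
RET  created
CALL cabinet.expunge[p='/gidi_um']
RET  ToolError: not empty
CALL cabinet.pen[p='/dipre'; c='vadaput']
RET  created
CALL dayspinner.lastday[]
RET  2156-03-31
CALL dayspinner.markday[d='ANS']
RET  2156-03-31
CALL cabinet.peekin[p='/kebetri']
RET  []
CALL dayspinner.drift[n='-352']
RET  2155-04-14
CALL cabinet.relocate[s='/gidi_um/boz'; d='/gidi_um/hejel']
RET  ok
CALL cabinet.crv[p='/kebetri/snucraji']
RET  ok
CALL cabinet.peekin[p='/']
RET  [dipre, gidi_um/, kebetri/]


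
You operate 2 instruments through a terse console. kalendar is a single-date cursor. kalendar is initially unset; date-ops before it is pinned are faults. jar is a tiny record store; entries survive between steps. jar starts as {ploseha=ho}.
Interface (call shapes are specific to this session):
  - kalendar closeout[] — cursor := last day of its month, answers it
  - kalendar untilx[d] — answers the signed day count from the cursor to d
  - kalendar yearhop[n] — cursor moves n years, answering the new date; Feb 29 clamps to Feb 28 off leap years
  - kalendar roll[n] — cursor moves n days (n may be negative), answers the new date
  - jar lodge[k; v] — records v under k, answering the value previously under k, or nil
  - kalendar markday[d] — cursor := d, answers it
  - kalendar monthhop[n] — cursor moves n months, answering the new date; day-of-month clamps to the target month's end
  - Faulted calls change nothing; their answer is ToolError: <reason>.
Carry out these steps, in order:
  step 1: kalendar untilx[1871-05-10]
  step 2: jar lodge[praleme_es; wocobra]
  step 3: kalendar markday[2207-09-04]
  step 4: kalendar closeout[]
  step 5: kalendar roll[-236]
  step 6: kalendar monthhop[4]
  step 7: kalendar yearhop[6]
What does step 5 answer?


I run kalendar untilx on d: 1871-05-10, which returns ToolError: no date set.
Invoking jar lodge on k: praleme_es, v: wocobra, and observe nil.
Using kalendar markday on d: 2207-09-04, — result: 2207-09-04.
I run kalendar closeout, yielding 2207-09-30.
Then kalendar roll on n: -236, and observe 2207-02-06.
Calling kalendar monthhop on n: 4, and observe 2207-06-06.
Now I run kalendar yearhop on n: 6, and see 2213-06-06.

Answer: 2207-02-06


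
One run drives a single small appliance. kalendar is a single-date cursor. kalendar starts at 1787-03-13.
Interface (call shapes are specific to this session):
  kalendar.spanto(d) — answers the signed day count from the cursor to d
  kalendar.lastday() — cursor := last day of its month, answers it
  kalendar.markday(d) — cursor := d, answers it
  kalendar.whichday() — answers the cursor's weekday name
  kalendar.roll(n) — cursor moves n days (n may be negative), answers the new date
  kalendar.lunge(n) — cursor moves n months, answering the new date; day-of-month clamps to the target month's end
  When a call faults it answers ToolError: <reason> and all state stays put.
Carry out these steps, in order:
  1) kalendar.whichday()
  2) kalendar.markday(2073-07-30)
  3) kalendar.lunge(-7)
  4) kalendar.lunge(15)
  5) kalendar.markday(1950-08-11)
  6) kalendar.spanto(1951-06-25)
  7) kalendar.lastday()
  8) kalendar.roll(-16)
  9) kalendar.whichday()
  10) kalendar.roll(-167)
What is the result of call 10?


Answer: 1950-03-01

Derivation:
% whichday
= Tuesday
% markday d=2073-07-30
= 2073-07-30
% lunge n=-7
= 2072-12-30
% lunge n=15
= 2074-03-30
% markday d=1950-08-11
= 1950-08-11
% spanto d=1951-06-25
= 318
% lastday
= 1950-08-31
% roll n=-16
= 1950-08-15
% whichday
= Tuesday
% roll n=-167
= 1950-03-01
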